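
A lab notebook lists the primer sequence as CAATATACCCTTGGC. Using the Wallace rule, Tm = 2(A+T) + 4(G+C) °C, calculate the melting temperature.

Scanning the sequence gives A=4, T=4, G=2, C=5.
AT pairs contribute 8, GC pairs contribute 7.
Tm = 2(8) + 4(7) = 16 + 28 = 44°C

44°C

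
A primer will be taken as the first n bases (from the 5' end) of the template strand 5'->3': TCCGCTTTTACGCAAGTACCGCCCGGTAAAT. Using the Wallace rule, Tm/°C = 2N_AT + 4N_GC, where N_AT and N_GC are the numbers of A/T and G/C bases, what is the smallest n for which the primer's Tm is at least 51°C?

n = 18

First 17 bases: TCCGCTTTTACGCAAGT → Tm = 50°C (< 51°C)
First 18 bases: TCCGCTTTTACGCAAGTA → Tm = 52°C (≥ 51°C)
Each additional base adds 2°C (A/T) or 4°C (G/C), so Tm is non-decreasing in n; n = 18 is the first length to reach 51°C.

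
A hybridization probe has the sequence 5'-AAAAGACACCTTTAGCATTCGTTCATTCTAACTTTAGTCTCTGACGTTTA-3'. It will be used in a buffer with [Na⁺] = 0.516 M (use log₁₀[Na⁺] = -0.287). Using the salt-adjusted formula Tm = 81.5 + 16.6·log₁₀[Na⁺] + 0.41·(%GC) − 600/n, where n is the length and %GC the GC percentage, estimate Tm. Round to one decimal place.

Length n = 50. Scanning the sequence gives G=6, C=11, A=14, T=19.
G+C = 17, so %GC = 17/50 × 100 = 34%
Salt term: 16.6 × (-0.287) = -4.764
GC term: 0.41 × 34 = 13.94; length term: −600/50 = −12
Tm = 81.5 + (-4.764) + 13.94 − 12 = 78.676 → 78.7°C

78.7°C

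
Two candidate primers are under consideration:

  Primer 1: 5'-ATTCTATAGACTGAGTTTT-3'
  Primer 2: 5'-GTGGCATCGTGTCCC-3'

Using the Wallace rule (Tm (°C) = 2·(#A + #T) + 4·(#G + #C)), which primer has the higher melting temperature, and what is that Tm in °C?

Primer 2, 50°C

Primer 1: A+T=14, G+C=5 → Tm = 2(14)+4(5) = 48°C
Primer 2: A+T=5, G+C=10 → Tm = 2(5)+4(10) = 50°C
48°C vs 50°C → primer 2 is higher.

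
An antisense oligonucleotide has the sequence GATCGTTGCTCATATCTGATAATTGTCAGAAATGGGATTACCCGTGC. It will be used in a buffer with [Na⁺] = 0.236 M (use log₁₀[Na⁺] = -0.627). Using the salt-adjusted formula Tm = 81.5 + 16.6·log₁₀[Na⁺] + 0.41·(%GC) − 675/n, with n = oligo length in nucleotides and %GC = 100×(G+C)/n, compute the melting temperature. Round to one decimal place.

74.2°C

Length n = 47. Scanning the sequence gives T=15, A=12, C=9, G=11.
G+C = 20, so %GC = 20/47 × 100 = 42.553%
Salt term: 16.6 × (-0.627) = -10.408
GC term: 0.41 × 42.553 = 17.447; length term: −675/47 = −14.362
Tm = 81.5 + (-10.408) + 17.447 − 14.362 = 74.177 → 74.2°C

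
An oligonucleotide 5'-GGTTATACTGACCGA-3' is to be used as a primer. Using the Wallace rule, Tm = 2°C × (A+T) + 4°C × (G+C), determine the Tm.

Base counts: C=3, A=4, G=4, T=4
AT pairs contribute 8, GC pairs contribute 7.
Tm = 4·7 + 2·8 = 28 + 16 = 44°C

44°C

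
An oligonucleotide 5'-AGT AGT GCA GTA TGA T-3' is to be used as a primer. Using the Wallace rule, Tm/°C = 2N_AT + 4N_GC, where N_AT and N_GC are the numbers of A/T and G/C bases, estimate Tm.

44°C

C=1, A=5, G=5, T=5
AT pairs contribute 10, GC pairs contribute 6.
Tm = 2×10 + 4×6 = 44°C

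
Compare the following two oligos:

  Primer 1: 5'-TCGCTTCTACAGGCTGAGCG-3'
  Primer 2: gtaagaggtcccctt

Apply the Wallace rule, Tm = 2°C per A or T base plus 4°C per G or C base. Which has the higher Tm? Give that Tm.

Primer 1: A+T=8, G+C=12 → Tm = 2(8)+4(12) = 64°C
Primer 2: A+T=7, G+C=8 → Tm = 2(7)+4(8) = 46°C
64°C vs 46°C → primer 1 is higher.

Primer 1, 64°C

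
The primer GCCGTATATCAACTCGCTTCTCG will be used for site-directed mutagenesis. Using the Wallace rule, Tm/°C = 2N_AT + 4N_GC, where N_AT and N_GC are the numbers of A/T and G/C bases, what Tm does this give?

Base counts: G=4, A=4, T=7, C=8
AT pairs contribute 11, GC pairs contribute 12.
Tm = 2(11) + 4(12) = 22 + 48 = 70°C

70°C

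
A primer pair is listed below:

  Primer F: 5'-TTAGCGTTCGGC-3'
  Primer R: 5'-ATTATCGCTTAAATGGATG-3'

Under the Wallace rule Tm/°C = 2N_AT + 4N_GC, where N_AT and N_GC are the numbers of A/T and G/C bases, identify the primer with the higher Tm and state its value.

Primer R, 50°C

Primer F: A+T=5, G+C=7 → Tm = 2(5)+4(7) = 38°C
Primer R: A+T=13, G+C=6 → Tm = 2(13)+4(6) = 50°C
38°C vs 50°C → primer R is higher.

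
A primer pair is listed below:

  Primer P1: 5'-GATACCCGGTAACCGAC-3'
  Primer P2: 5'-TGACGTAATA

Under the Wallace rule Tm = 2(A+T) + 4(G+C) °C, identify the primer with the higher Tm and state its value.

Primer P1, 54°C

Primer P1: A+T=7, G+C=10 → Tm = 2(7)+4(10) = 54°C
Primer P2: A+T=7, G+C=3 → Tm = 2(7)+4(3) = 26°C
54°C vs 26°C → primer P1 is higher.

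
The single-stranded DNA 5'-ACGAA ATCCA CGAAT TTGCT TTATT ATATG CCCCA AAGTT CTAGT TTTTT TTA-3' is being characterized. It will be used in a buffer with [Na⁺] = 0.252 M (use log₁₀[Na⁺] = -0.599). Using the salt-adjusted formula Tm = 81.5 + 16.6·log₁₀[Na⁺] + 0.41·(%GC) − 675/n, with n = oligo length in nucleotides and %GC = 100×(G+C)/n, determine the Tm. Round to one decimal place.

Length n = 53. Counting bases: A=15, C=10, G=6, T=22
G+C = 16, so %GC = 16/53 × 100 = 30.189%
Salt term: 16.6 × (-0.599) = -9.943
GC term: 0.41 × 30.189 = 12.377; length term: −675/53 = −12.736
Tm = 81.5 + (-9.943) + 12.377 − 12.736 = 71.198 → 71.2°C

71.2°C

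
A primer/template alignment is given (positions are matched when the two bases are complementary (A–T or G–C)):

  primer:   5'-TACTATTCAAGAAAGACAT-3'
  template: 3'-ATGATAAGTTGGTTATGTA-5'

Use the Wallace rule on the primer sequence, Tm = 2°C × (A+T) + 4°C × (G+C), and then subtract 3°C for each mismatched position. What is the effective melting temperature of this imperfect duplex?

39°C

Primer base counts: A=9, T=5, G=2, C=3 → A+T=14, G+C=5
Perfect-match Tm = 2(14) + 4(5) = 28 + 20 = 48°C
Mismatches (positions where the bases are not complementary): 3 (at positions 11, 12, 15)
Effective Tm = 48 − 3×3 = 48 − 9 = 39°C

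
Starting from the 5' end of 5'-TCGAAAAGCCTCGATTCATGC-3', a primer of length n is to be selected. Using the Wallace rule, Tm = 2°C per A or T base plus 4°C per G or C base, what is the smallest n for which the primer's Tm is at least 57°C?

First 19 bases: TCGAAAAGCCTCGATTCAT → Tm = 54°C (< 57°C)
First 20 bases: TCGAAAAGCCTCGATTCATG → Tm = 58°C (≥ 57°C)
Since every base adds ≥2°C, Tm only increases with n, so the threshold is first crossed at n = 20.

n = 20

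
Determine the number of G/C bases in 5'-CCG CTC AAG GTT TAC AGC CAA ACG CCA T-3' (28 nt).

Scanning the sequence gives A=8, T=5, C=10, G=5.
Total G or C: 5 + 10 = 15

15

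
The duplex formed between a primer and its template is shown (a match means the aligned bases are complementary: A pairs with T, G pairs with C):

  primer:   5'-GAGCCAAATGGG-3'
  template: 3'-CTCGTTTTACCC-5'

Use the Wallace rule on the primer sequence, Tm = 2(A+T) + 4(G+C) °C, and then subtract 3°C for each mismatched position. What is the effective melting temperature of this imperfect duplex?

Primer base counts: A=4, T=1, G=5, C=2 → A+T=5, G+C=7
Perfect-match Tm = 2(5) + 4(7) = 10 + 28 = 38°C
Mismatches (positions where the bases are not complementary): 1 (at position 5)
Effective Tm = 38 − 1×3 = 38 − 3 = 35°C

35°C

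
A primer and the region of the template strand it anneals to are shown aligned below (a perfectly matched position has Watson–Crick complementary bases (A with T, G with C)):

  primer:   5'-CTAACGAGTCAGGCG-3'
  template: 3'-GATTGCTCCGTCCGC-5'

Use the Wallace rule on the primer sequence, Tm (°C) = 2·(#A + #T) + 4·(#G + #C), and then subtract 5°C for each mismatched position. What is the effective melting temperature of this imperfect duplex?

Primer base counts: A=4, T=2, G=5, C=4 → A+T=6, G+C=9
Perfect-match Tm = 2(6) + 4(9) = 12 + 36 = 48°C
Mismatches (positions where the bases are not complementary): 1 (at position 9)
Effective Tm = 48 − 1×5 = 48 − 5 = 43°C

43°C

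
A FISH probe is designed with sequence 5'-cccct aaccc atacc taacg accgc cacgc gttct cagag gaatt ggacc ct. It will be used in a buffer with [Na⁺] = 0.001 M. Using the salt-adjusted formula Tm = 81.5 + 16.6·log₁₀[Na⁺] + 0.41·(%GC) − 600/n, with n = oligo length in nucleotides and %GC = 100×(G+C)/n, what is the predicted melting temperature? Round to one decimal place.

43.8°C

Length n = 52. Scanning the sequence gives G=9, T=9, A=13, C=21.
G+C = 30, so %GC = 30/52 × 100 = 57.692%
Salt term: 16.6 × (-3) = -49.8
GC term: 0.41 × 57.692 = 23.654; length term: −600/52 = −11.538
Tm = 81.5 + (-49.8) + 23.654 − 11.538 = 43.816 → 43.8°C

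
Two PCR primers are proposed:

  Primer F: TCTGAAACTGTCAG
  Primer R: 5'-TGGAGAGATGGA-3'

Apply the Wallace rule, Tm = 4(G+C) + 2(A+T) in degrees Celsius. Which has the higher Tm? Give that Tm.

Primer F, 40°C

Primer F: A+T=8, G+C=6 → Tm = 2(8)+4(6) = 40°C
Primer R: A+T=6, G+C=6 → Tm = 2(6)+4(6) = 36°C
40°C vs 36°C → primer F is higher.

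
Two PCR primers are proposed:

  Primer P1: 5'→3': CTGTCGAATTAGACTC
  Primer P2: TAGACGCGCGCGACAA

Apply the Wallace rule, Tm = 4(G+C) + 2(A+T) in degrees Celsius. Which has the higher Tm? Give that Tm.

Primer P1: A+T=9, G+C=7 → Tm = 2(9)+4(7) = 46°C
Primer P2: A+T=6, G+C=10 → Tm = 2(6)+4(10) = 52°C
46°C vs 52°C → primer P2 is higher.

Primer P2, 52°C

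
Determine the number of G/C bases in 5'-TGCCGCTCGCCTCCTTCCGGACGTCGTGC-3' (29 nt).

Base counts: G=8, T=7, A=1, C=13
G+C = 8 + 13 = 21

21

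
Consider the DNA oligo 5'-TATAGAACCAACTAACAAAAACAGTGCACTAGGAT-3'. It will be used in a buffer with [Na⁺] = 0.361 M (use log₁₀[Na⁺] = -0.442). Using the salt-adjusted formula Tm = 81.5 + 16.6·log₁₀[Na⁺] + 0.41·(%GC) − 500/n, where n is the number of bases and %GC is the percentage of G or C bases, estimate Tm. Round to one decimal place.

73.9°C

Length n = 35. Scanning the sequence gives A=17, T=6, G=5, C=7.
G+C = 12, so %GC = 12/35 × 100 = 34.286%
Salt term: 16.6 × (-0.442) = -7.337
GC term: 0.41 × 34.286 = 14.057; length term: −500/35 = −14.286
Tm = 81.5 + (-7.337) + 14.057 − 14.286 = 73.934 → 73.9°C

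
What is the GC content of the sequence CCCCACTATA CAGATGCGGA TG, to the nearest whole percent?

55%

Scanning the sequence gives T=4, G=5, C=7, A=6.
G+C = 5 + 7 = 12 out of 22 bases
%GC = 12/22 × 100 = 54.55% ≈ 55%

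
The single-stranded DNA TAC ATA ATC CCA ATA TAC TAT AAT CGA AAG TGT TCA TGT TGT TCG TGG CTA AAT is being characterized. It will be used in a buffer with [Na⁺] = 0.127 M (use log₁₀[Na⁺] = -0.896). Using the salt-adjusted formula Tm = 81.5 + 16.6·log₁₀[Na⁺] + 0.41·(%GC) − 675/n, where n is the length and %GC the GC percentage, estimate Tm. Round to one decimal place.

Length n = 54. C=9, G=8, A=18, T=19
G+C = 17, so %GC = 17/54 × 100 = 31.481%
Salt term: 16.6 × (-0.896) = -14.874
GC term: 0.41 × 31.481 = 12.907; length term: −675/54 = −12.5
Tm = 81.5 + (-14.874) + 12.907 − 12.5 = 67.033 → 67.0°C

67.0°C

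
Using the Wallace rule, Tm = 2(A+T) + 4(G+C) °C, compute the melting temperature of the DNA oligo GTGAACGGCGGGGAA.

Scanning the sequence gives T=1, C=2, G=8, A=4.
So N_AT = 5 and N_GC = 10.
Tm = 2(5) + 4(10) = 10 + 40 = 50°C

50°C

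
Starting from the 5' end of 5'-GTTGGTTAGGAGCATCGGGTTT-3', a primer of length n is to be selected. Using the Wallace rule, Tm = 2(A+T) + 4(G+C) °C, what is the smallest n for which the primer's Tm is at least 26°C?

n = 9

First 8 bases: GTTGGTTA → Tm = 22°C (< 26°C)
First 9 bases: GTTGGTTAG → Tm = 26°C (≥ 26°C)
Each additional base adds 2°C (A/T) or 4°C (G/C), so Tm is non-decreasing in n; n = 9 is the first length to reach 26°C.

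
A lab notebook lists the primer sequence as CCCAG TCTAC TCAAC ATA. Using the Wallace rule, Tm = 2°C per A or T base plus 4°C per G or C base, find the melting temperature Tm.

52°C

C=7, T=4, A=6, G=1
So N_AT = 10 and N_GC = 8.
Tm = 2(10) + 4(8) = 20 + 32 = 52°C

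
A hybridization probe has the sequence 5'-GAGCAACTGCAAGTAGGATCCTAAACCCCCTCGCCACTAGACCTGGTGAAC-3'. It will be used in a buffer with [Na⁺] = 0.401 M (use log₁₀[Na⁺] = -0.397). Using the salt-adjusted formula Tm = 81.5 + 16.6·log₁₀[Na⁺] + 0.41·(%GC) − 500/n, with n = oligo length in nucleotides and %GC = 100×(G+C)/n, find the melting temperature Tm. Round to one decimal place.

Length n = 51. Base counts: A=15, C=17, T=8, G=11
G+C = 28, so %GC = 28/51 × 100 = 54.902%
Salt term: 16.6 × (-0.397) = -6.59
GC term: 0.41 × 54.902 = 22.51; length term: −500/51 = −9.804
Tm = 81.5 + (-6.59) + 22.51 − 9.804 = 87.616 → 87.6°C

87.6°C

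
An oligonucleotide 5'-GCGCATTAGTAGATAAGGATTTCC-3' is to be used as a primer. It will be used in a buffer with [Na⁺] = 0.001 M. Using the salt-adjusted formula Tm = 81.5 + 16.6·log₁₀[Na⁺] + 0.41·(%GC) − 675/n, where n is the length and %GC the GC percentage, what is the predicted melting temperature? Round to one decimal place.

Length n = 24. Scanning the sequence gives A=7, C=4, G=6, T=7.
G+C = 10, so %GC = 10/24 × 100 = 41.667%
Salt term: 16.6 × (-3) = -49.8
GC term: 0.41 × 41.667 = 17.083; length term: −675/24 = −28.125
Tm = 81.5 + (-49.8) + 17.083 − 28.125 = 20.658 → 20.7°C

20.7°C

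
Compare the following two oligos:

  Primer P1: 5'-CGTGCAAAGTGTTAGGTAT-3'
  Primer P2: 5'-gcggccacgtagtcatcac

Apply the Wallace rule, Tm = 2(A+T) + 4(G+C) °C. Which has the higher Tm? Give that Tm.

Primer P1: A+T=11, G+C=8 → Tm = 2(11)+4(8) = 54°C
Primer P2: A+T=7, G+C=12 → Tm = 2(7)+4(12) = 62°C
54°C vs 62°C → primer P2 is higher.

Primer P2, 62°C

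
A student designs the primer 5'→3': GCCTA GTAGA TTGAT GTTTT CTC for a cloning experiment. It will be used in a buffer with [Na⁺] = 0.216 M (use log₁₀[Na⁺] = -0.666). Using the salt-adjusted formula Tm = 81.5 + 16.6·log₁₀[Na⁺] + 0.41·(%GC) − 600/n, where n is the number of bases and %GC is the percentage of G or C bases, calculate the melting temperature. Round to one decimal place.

Length n = 23. Base counts: T=10, C=4, G=5, A=4
G+C = 9, so %GC = 9/23 × 100 = 39.13%
Salt term: 16.6 × (-0.666) = -11.056
GC term: 0.41 × 39.13 = 16.043; length term: −600/23 = −26.087
Tm = 81.5 + (-11.056) + 16.043 − 26.087 = 60.4 → 60.4°C

60.4°C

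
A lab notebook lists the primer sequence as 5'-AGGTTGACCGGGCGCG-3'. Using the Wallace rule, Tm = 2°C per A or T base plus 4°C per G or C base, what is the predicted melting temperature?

56°C

G=8, A=2, C=4, T=2
AT pairs contribute 4, GC pairs contribute 12.
Tm = 2×4 + 4×12 = 56°C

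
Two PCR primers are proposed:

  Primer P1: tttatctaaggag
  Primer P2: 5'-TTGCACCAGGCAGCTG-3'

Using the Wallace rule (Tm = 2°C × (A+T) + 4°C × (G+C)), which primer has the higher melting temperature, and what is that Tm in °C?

Primer P2, 52°C

Primer P1: A+T=9, G+C=4 → Tm = 2(9)+4(4) = 34°C
Primer P2: A+T=6, G+C=10 → Tm = 2(6)+4(10) = 52°C
34°C vs 52°C → primer P2 is higher.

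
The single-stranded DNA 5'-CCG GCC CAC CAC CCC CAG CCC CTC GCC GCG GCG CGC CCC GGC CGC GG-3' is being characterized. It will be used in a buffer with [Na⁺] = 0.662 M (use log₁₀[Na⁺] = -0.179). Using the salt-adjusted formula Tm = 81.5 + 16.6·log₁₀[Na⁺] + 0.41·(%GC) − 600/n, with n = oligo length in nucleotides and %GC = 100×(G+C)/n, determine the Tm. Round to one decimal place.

103.3°C

Length n = 47. A=3, T=1, G=14, C=29
G+C = 43, so %GC = 43/47 × 100 = 91.489%
Salt term: 16.6 × (-0.179) = -2.971
GC term: 0.41 × 91.489 = 37.51; length term: −600/47 = −12.766
Tm = 81.5 + (-2.971) + 37.51 − 12.766 = 103.273 → 103.3°C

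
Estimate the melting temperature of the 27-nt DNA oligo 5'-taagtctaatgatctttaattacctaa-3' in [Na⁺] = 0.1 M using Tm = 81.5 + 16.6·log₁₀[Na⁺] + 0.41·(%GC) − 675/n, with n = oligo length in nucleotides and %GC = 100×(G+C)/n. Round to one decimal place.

Length n = 27. Scanning the sequence gives T=11, G=2, C=4, A=10.
G+C = 6, so %GC = 6/27 × 100 = 22.222%
Salt term: 16.6 × (-1) = -16.6
GC term: 0.41 × 22.222 = 9.111; length term: −675/27 = −25
Tm = 81.5 + (-16.6) + 9.111 − 25 = 49.011 → 49.0°C

49.0°C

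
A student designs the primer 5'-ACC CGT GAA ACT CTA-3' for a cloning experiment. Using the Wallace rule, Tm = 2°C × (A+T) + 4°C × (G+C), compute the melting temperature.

C=5, A=5, G=2, T=3
AT pairs contribute 8, GC pairs contribute 7.
Tm = 2×8 + 4×7 = 44°C

44°C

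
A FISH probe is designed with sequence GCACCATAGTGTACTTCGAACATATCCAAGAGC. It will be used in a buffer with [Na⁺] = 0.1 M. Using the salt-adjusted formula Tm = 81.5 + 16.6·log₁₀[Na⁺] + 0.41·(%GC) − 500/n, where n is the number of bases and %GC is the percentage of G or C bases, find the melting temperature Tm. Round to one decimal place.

Length n = 33. G=6, T=7, C=9, A=11
G+C = 15, so %GC = 15/33 × 100 = 45.455%
Salt term: 16.6 × (-1) = -16.6
GC term: 0.41 × 45.455 = 18.637; length term: −500/33 = −15.152
Tm = 81.5 + (-16.6) + 18.637 − 15.152 = 68.385 → 68.4°C

68.4°C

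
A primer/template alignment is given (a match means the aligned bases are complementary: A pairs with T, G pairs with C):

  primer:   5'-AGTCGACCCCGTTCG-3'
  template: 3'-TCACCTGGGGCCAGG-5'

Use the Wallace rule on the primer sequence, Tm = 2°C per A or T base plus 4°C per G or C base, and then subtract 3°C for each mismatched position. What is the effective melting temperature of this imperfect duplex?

41°C

Primer base counts: A=2, T=3, G=4, C=6 → A+T=5, G+C=10
Perfect-match Tm = 2(5) + 4(10) = 10 + 40 = 50°C
Mismatches (positions where the bases are not complementary): 3 (at positions 4, 12, 15)
Effective Tm = 50 − 3×3 = 50 − 9 = 41°C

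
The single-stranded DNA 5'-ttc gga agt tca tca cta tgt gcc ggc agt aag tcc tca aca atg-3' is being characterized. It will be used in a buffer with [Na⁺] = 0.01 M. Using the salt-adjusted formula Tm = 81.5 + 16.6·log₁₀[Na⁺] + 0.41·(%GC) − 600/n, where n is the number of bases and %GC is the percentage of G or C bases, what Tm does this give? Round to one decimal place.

Length n = 45. Counting bases: C=11, G=10, T=12, A=12
G+C = 21, so %GC = 21/45 × 100 = 46.667%
Salt term: 16.6 × (-2) = -33.2
GC term: 0.41 × 46.667 = 19.133; length term: −600/45 = −13.333
Tm = 81.5 + (-33.2) + 19.133 − 13.333 = 54.1 → 54.1°C

54.1°C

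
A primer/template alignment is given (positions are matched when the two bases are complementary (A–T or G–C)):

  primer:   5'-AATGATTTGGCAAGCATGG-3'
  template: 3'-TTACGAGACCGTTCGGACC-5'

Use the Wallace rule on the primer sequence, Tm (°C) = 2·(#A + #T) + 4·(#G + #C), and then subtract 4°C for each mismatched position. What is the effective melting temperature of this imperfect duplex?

Primer base counts: A=6, T=5, G=6, C=2 → A+T=11, G+C=8
Perfect-match Tm = 2(11) + 4(8) = 22 + 32 = 54°C
Mismatches (positions where the bases are not complementary): 3 (at positions 5, 7, 16)
Effective Tm = 54 − 3×4 = 54 − 12 = 42°C

42°C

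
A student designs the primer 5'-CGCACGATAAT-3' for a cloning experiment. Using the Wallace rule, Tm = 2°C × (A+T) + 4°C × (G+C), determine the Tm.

32°C

T=2, C=3, G=2, A=4
So N_AT = 6 and N_GC = 5.
Tm = 2×6 + 4×5 = 32°C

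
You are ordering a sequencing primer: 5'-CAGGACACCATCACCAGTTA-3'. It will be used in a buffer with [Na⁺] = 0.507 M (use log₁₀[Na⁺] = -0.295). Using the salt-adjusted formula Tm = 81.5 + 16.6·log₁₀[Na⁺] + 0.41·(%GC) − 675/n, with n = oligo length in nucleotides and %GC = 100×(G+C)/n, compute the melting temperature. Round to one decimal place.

Length n = 20. Scanning the sequence gives T=3, A=7, C=7, G=3.
G+C = 10, so %GC = 10/20 × 100 = 50%
Salt term: 16.6 × (-0.295) = -4.897
GC term: 0.41 × 50 = 20.5; length term: −675/20 = −33.75
Tm = 81.5 + (-4.897) + 20.5 − 33.75 = 63.353 → 63.4°C

63.4°C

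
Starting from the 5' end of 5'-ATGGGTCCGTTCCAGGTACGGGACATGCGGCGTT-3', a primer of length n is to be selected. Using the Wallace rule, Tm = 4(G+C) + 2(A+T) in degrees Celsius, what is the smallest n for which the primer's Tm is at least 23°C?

First 7 bases: ATGGGTC → Tm = 22°C (< 23°C)
First 8 bases: ATGGGTCC → Tm = 26°C (≥ 23°C)
Since every base adds ≥2°C, Tm only increases with n, so the threshold is first crossed at n = 8.

n = 8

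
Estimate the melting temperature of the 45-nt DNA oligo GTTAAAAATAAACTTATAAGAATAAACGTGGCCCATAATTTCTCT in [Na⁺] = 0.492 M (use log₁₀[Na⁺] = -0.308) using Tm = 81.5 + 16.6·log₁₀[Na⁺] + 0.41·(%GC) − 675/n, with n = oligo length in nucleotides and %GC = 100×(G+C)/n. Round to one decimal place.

72.3°C

Length n = 45. Scanning the sequence gives C=7, T=14, G=5, A=19.
G+C = 12, so %GC = 12/45 × 100 = 26.667%
Salt term: 16.6 × (-0.308) = -5.113
GC term: 0.41 × 26.667 = 10.933; length term: −675/45 = −15
Tm = 81.5 + (-5.113) + 10.933 − 15 = 72.32 → 72.3°C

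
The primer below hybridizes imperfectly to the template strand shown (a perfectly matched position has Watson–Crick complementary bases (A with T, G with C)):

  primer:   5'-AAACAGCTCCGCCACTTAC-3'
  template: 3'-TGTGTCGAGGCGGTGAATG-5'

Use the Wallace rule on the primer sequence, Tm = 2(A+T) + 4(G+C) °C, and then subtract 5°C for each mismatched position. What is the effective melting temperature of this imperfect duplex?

Primer base counts: A=6, T=3, G=2, C=8 → A+T=9, G+C=10
Perfect-match Tm = 2(9) + 4(10) = 18 + 40 = 58°C
Mismatches (positions where the bases are not complementary): 1 (at position 2)
Effective Tm = 58 − 1×5 = 58 − 5 = 53°C

53°C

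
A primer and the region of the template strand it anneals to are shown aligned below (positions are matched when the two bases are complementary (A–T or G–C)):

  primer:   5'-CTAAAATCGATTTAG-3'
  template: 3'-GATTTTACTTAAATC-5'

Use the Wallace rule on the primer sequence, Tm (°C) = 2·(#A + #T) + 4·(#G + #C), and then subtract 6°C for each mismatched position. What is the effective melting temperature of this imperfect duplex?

Primer base counts: A=6, T=5, G=2, C=2 → A+T=11, G+C=4
Perfect-match Tm = 2(11) + 4(4) = 22 + 16 = 38°C
Mismatches (positions where the bases are not complementary): 2 (at positions 8, 9)
Effective Tm = 38 − 2×6 = 38 − 12 = 26°C

26°C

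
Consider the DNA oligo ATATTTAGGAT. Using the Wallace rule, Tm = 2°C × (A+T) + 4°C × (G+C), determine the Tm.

Counting bases: G=2, C=0, A=4, T=5
A+T = 9, G+C = 2
Tm = 4·2 + 2·9 = 8 + 18 = 26°C

26°C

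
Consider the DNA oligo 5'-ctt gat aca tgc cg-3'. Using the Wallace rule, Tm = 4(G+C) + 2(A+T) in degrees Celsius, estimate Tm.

Scanning the sequence gives C=4, A=3, G=3, T=4.
A+T = 7, G+C = 7
Tm = 2×7 + 4×7 = 42°C

42°C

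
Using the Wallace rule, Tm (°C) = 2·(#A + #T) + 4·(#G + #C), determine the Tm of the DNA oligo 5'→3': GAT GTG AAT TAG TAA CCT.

48°C

Counting bases: G=4, A=6, T=6, C=2
So N_AT = 12 and N_GC = 6.
Tm = 4·6 + 2·12 = 24 + 24 = 48°C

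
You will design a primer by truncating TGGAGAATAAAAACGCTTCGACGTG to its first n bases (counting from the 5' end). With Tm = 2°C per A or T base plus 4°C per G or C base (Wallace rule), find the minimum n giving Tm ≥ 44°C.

First 15 bases: TGGAGAATAAAAACG → Tm = 40°C (< 44°C)
First 16 bases: TGGAGAATAAAAACGC → Tm = 44°C (≥ 44°C)
Since every base adds ≥2°C, Tm only increases with n, so the threshold is first crossed at n = 16.

n = 16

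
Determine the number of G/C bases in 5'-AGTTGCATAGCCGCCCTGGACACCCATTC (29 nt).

17

C=11, T=6, A=6, G=6
Total G or C: 6 + 11 = 17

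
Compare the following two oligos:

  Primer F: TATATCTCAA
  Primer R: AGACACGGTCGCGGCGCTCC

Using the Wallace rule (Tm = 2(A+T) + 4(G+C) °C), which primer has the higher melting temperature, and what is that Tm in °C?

Primer R, 70°C

Primer F: A+T=8, G+C=2 → Tm = 2(8)+4(2) = 24°C
Primer R: A+T=5, G+C=15 → Tm = 2(5)+4(15) = 70°C
24°C vs 70°C → primer R is higher.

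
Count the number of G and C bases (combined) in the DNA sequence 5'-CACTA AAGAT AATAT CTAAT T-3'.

Counting bases: T=7, G=1, C=3, A=10
Total G or C: 1 + 3 = 4

4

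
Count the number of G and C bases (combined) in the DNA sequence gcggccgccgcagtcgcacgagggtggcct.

Base counts: A=3, C=11, G=13, T=3
G+C = 13 + 11 = 24

24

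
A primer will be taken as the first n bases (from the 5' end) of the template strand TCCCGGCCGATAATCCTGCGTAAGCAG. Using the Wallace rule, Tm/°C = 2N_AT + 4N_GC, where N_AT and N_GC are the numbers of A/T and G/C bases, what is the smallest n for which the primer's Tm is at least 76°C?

First 23 bases: TCCCGGCCGATAATCCTGCGTAA → Tm = 72°C (< 76°C)
First 24 bases: TCCCGGCCGATAATCCTGCGTAAG → Tm = 76°C (≥ 76°C)
Each additional base adds 2°C (A/T) or 4°C (G/C), so Tm is non-decreasing in n; n = 24 is the first length to reach 76°C.

n = 24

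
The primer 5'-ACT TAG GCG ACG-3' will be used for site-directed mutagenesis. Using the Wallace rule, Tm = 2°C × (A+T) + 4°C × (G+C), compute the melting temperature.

C=3, A=3, T=2, G=4
A+T = 5, G+C = 7
Tm = 4·7 + 2·5 = 28 + 10 = 38°C

38°C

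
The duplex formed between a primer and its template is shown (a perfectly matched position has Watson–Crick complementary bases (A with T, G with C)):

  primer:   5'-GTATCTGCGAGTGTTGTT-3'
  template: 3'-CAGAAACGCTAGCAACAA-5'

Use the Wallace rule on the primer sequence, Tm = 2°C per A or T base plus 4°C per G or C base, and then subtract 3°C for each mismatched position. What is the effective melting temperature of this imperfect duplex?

40°C

Primer base counts: A=2, T=8, G=6, C=2 → A+T=10, G+C=8
Perfect-match Tm = 2(10) + 4(8) = 20 + 32 = 52°C
Mismatches (positions where the bases are not complementary): 4 (at positions 3, 5, 11, 12)
Effective Tm = 52 − 4×3 = 52 − 12 = 40°C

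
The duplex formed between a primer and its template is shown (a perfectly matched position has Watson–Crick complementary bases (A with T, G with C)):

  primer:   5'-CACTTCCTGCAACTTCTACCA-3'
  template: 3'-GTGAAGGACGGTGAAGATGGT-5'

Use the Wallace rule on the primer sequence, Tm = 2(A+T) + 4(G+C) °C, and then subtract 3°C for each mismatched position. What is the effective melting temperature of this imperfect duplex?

Primer base counts: A=5, T=6, G=1, C=9 → A+T=11, G+C=10
Perfect-match Tm = 2(11) + 4(10) = 22 + 40 = 62°C
Mismatches (positions where the bases are not complementary): 1 (at position 11)
Effective Tm = 62 − 1×3 = 62 − 3 = 59°C

59°C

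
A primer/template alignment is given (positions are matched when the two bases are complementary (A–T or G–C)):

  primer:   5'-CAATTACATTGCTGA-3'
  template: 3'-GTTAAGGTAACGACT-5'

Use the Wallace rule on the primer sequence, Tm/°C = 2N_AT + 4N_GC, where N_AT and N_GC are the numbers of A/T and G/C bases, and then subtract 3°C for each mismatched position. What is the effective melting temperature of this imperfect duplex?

Primer base counts: A=5, T=5, G=2, C=3 → A+T=10, G+C=5
Perfect-match Tm = 2(10) + 4(5) = 20 + 20 = 40°C
Mismatches (positions where the bases are not complementary): 1 (at position 6)
Effective Tm = 40 − 1×3 = 40 − 3 = 37°C

37°C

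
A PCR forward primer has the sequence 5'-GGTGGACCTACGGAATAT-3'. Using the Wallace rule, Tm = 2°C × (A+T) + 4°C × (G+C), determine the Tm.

Counting bases: C=3, A=5, G=6, T=4
AT pairs contribute 9, GC pairs contribute 9.
Tm = 2×9 + 4×9 = 54°C

54°C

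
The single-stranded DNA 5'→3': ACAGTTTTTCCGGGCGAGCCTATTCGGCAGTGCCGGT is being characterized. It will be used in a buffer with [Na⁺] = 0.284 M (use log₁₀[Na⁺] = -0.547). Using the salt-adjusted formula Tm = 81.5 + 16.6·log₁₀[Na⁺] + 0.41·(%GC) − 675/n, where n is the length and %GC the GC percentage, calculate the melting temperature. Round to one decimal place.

78.6°C

Length n = 37. Scanning the sequence gives T=10, A=5, C=10, G=12.
G+C = 22, so %GC = 22/37 × 100 = 59.459%
Salt term: 16.6 × (-0.547) = -9.08
GC term: 0.41 × 59.459 = 24.378; length term: −675/37 = −18.243
Tm = 81.5 + (-9.08) + 24.378 − 18.243 = 78.555 → 78.6°C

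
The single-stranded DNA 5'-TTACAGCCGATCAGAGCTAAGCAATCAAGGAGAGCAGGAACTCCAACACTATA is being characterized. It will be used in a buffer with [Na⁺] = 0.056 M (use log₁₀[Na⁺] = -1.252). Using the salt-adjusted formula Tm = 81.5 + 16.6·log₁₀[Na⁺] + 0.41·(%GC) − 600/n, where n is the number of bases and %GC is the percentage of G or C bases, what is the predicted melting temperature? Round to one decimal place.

Length n = 53. T=8, G=11, A=21, C=13
G+C = 24, so %GC = 24/53 × 100 = 45.283%
Salt term: 16.6 × (-1.252) = -20.783
GC term: 0.41 × 45.283 = 18.566; length term: −600/53 = −11.321
Tm = 81.5 + (-20.783) + 18.566 − 11.321 = 67.962 → 68.0°C

68.0°C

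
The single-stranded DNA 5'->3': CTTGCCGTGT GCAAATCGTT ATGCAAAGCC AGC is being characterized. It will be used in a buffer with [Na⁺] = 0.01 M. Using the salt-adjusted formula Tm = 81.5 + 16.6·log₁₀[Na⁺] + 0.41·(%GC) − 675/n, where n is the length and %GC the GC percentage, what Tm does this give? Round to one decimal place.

49.0°C

Length n = 33. C=9, T=8, A=8, G=8
G+C = 17, so %GC = 17/33 × 100 = 51.515%
Salt term: 16.6 × (-2) = -33.2
GC term: 0.41 × 51.515 = 21.121; length term: −675/33 = −20.455
Tm = 81.5 + (-33.2) + 21.121 − 20.455 = 48.966 → 49.0°C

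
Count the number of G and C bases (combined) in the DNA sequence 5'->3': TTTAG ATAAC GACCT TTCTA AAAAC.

Counting bases: G=2, T=8, C=5, A=10
G+C = 2 + 5 = 7

7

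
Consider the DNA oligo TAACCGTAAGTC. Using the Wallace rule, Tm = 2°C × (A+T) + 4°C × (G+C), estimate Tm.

Base counts: G=2, A=4, C=3, T=3
So N_AT = 7 and N_GC = 5.
Tm = 2×7 + 4×5 = 34°C

34°C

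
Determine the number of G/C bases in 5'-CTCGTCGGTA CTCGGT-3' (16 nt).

10

Base counts: T=5, C=5, G=5, A=1
Total G or C: 5 + 5 = 10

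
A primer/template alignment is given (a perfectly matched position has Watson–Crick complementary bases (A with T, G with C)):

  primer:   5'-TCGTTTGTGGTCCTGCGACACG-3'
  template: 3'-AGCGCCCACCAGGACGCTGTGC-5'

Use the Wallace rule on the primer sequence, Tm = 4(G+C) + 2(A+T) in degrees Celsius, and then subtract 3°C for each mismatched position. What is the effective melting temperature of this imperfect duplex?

61°C

Primer base counts: A=2, T=7, G=7, C=6 → A+T=9, G+C=13
Perfect-match Tm = 2(9) + 4(13) = 18 + 52 = 70°C
Mismatches (positions where the bases are not complementary): 3 (at positions 4, 5, 6)
Effective Tm = 70 − 3×3 = 70 − 9 = 61°C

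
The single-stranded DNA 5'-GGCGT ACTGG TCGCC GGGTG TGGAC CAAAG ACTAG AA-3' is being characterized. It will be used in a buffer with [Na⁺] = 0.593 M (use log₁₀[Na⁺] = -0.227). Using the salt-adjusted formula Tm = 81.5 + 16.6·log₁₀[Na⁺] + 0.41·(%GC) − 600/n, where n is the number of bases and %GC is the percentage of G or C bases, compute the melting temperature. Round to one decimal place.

85.9°C

Length n = 37. C=8, A=9, G=14, T=6
G+C = 22, so %GC = 22/37 × 100 = 59.459%
Salt term: 16.6 × (-0.227) = -3.768
GC term: 0.41 × 59.459 = 24.378; length term: −600/37 = −16.216
Tm = 81.5 + (-3.768) + 24.378 − 16.216 = 85.894 → 85.9°C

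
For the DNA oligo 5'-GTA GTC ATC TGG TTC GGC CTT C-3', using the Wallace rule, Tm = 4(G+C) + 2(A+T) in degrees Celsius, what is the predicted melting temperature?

68°C

A=2, G=6, C=6, T=8
So N_AT = 10 and N_GC = 12.
Tm = 4·12 + 2·10 = 48 + 20 = 68°C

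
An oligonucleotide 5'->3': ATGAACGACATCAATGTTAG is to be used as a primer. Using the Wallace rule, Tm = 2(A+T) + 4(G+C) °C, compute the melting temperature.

54°C

Scanning the sequence gives A=8, T=5, G=4, C=3.
A+T = 13, G+C = 7
Tm = 4·7 + 2·13 = 28 + 26 = 54°C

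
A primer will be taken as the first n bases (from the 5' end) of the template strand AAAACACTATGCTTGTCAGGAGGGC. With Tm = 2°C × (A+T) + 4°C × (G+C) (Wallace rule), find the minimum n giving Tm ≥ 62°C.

First 21 bases: AAAACACTATGCTTGTCAGGA → Tm = 58°C (< 62°C)
First 22 bases: AAAACACTATGCTTGTCAGGAG → Tm = 62°C (≥ 62°C)
Each additional base adds 2°C (A/T) or 4°C (G/C), so Tm is non-decreasing in n; n = 22 is the first length to reach 62°C.

n = 22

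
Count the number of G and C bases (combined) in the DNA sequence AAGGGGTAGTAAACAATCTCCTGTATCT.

11

Scanning the sequence gives T=8, G=6, C=5, A=9.
Total G or C: 6 + 5 = 11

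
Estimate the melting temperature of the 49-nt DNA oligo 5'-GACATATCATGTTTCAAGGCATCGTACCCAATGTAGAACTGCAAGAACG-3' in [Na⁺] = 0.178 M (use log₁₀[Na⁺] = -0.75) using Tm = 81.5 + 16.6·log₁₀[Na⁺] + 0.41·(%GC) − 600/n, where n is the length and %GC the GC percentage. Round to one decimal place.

Length n = 49. Scanning the sequence gives C=11, T=11, A=17, G=10.
G+C = 21, so %GC = 21/49 × 100 = 42.857%
Salt term: 16.6 × (-0.75) = -12.45
GC term: 0.41 × 42.857 = 17.571; length term: −600/49 = −12.245
Tm = 81.5 + (-12.45) + 17.571 − 12.245 = 74.376 → 74.4°C

74.4°C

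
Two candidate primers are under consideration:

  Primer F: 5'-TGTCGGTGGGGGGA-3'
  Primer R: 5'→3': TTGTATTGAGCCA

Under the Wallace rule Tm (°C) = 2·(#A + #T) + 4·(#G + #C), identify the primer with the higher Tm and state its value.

Primer F: A+T=4, G+C=10 → Tm = 2(4)+4(10) = 48°C
Primer R: A+T=8, G+C=5 → Tm = 2(8)+4(5) = 36°C
48°C vs 36°C → primer F is higher.

Primer F, 48°C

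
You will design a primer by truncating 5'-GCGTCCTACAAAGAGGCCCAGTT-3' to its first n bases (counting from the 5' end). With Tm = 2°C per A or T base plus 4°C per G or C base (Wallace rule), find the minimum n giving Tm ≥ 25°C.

n = 8

First 7 bases: GCGTCCT → Tm = 24°C (< 25°C)
First 8 bases: GCGTCCTA → Tm = 26°C (≥ 25°C)
Each additional base adds 2°C (A/T) or 4°C (G/C), so Tm is non-decreasing in n; n = 8 is the first length to reach 25°C.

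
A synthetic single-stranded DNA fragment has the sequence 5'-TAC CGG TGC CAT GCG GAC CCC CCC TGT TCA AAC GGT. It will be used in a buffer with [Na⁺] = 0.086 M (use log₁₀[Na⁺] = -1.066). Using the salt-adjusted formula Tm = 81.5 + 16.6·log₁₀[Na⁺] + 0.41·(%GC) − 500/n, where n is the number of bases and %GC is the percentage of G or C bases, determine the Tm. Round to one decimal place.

Length n = 36. T=7, G=9, C=14, A=6
G+C = 23, so %GC = 23/36 × 100 = 63.889%
Salt term: 16.6 × (-1.066) = -17.696
GC term: 0.41 × 63.889 = 26.194; length term: −500/36 = −13.889
Tm = 81.5 + (-17.696) + 26.194 − 13.889 = 76.109 → 76.1°C

76.1°C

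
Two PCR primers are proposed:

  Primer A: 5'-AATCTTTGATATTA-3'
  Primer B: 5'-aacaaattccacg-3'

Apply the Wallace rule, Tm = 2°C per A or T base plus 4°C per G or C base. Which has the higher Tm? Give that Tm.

Primer B, 36°C

Primer A: A+T=12, G+C=2 → Tm = 2(12)+4(2) = 32°C
Primer B: A+T=8, G+C=5 → Tm = 2(8)+4(5) = 36°C
32°C vs 36°C → primer B is higher.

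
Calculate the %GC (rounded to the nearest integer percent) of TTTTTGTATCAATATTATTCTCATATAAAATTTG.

15%

Counting bases: C=3, G=2, A=11, T=18
G+C = 2 + 3 = 5 out of 34 bases
%GC = 5/34 × 100 = 14.71% ≈ 15%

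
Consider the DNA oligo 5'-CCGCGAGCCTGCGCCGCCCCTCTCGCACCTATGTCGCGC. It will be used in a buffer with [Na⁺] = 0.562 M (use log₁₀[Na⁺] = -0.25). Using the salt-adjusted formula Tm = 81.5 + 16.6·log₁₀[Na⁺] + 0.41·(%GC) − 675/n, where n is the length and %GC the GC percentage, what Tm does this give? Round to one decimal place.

91.6°C

Length n = 39. Counting bases: A=3, T=6, C=20, G=10
G+C = 30, so %GC = 30/39 × 100 = 76.923%
Salt term: 16.6 × (-0.25) = -4.15
GC term: 0.41 × 76.923 = 31.538; length term: −675/39 = −17.308
Tm = 81.5 + (-4.15) + 31.538 − 17.308 = 91.58 → 91.6°C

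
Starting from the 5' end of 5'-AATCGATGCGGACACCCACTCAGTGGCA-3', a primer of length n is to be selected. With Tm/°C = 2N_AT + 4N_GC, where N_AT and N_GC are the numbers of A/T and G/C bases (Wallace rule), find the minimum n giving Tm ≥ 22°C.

First 7 bases: AATCGAT → Tm = 18°C (< 22°C)
First 8 bases: AATCGATG → Tm = 22°C (≥ 22°C)
Since every base adds ≥2°C, Tm only increases with n, so the threshold is first crossed at n = 8.

n = 8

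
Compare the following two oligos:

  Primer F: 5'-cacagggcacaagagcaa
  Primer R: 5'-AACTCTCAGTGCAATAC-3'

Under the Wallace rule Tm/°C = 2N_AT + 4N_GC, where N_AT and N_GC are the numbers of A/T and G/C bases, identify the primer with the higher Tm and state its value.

Primer F: A+T=8, G+C=10 → Tm = 2(8)+4(10) = 56°C
Primer R: A+T=10, G+C=7 → Tm = 2(10)+4(7) = 48°C
56°C vs 48°C → primer F is higher.

Primer F, 56°C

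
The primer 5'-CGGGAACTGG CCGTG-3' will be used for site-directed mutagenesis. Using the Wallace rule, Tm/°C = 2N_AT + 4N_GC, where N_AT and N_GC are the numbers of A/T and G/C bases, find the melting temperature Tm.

52°C

G=7, A=2, C=4, T=2
A+T = 4, G+C = 11
Tm = 2(4) + 4(11) = 8 + 44 = 52°C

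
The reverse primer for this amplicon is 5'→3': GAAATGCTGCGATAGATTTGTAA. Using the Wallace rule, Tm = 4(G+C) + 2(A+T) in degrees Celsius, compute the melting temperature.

Counting bases: T=7, A=8, G=6, C=2
AT pairs contribute 15, GC pairs contribute 8.
Tm = 2(15) + 4(8) = 30 + 32 = 62°C

62°C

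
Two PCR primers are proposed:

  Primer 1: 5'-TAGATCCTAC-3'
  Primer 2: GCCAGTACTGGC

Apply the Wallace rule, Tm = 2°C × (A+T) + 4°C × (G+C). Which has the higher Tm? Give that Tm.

Primer 1: A+T=6, G+C=4 → Tm = 2(6)+4(4) = 28°C
Primer 2: A+T=4, G+C=8 → Tm = 2(4)+4(8) = 40°C
28°C vs 40°C → primer 2 is higher.

Primer 2, 40°C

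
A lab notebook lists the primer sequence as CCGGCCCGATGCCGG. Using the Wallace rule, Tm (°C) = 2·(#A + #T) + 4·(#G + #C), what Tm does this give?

56°C

Counting bases: C=7, T=1, A=1, G=6
So N_AT = 2 and N_GC = 13.
Tm = 2×2 + 4×13 = 56°C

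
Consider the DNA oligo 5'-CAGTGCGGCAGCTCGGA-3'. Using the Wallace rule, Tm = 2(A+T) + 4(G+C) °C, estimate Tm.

Scanning the sequence gives G=7, T=2, A=3, C=5.
So N_AT = 5 and N_GC = 12.
Tm = 2(5) + 4(12) = 10 + 48 = 58°C

58°C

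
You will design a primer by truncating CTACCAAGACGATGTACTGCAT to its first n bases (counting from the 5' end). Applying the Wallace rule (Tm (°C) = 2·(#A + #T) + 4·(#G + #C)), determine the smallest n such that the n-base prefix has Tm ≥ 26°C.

n = 9

First 8 bases: CTACCAAG → Tm = 24°C (< 26°C)
First 9 bases: CTACCAAGA → Tm = 26°C (≥ 26°C)
Each additional base adds 2°C (A/T) or 4°C (G/C), so Tm is non-decreasing in n; n = 9 is the first length to reach 26°C.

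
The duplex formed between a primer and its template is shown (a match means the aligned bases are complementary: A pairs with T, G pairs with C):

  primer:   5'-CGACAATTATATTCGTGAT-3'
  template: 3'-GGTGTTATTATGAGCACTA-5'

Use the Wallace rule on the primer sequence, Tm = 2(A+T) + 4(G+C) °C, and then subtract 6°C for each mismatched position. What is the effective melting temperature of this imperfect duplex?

32°C

Primer base counts: A=6, T=7, G=3, C=3 → A+T=13, G+C=6
Perfect-match Tm = 2(13) + 4(6) = 26 + 24 = 50°C
Mismatches (positions where the bases are not complementary): 3 (at positions 2, 8, 12)
Effective Tm = 50 − 3×6 = 50 − 18 = 32°C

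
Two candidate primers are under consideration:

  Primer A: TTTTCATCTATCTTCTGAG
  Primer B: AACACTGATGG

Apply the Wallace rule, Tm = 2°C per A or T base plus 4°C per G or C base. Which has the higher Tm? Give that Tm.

Primer A, 50°C

Primer A: A+T=13, G+C=6 → Tm = 2(13)+4(6) = 50°C
Primer B: A+T=6, G+C=5 → Tm = 2(6)+4(5) = 32°C
50°C vs 32°C → primer A is higher.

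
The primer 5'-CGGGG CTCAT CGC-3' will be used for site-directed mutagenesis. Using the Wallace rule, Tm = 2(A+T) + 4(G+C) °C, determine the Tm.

46°C

Scanning the sequence gives C=5, G=5, T=2, A=1.
A+T = 3, G+C = 10
Tm = 4·10 + 2·3 = 40 + 6 = 46°C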